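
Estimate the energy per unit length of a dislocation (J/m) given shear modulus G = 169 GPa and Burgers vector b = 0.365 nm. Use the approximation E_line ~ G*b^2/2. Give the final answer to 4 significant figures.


E = G*b^2/2
b = 0.365 nm = 3.65e-10 m
G = 169 GPa = 1.69e+11 Pa
E = 0.5 * 1.69e+11 * (3.65e-10)^2
E = 1.126e-08 J/m


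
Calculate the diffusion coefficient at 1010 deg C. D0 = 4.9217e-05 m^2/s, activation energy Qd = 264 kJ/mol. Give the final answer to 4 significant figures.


D = D0 * exp(-Qd / (R*T))
T = 1283.15 K
D = 4.9217e-05 * exp(-264e3 / (8.314 * 1283.15))
D = 8.806e-16 m^2/s


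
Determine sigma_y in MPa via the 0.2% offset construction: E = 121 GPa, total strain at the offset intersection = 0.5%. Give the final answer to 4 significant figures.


Offset strain = 0.002
Elastic strain at yield = total_strain - offset = 5e-03 - 0.002 = 3e-03
sigma_y = E * elastic_strain = 121000 * 3e-03
sigma_y = 363 MPa


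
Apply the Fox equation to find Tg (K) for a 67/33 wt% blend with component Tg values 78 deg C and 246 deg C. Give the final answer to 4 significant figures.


1/Tg = w1/Tg1 + w2/Tg2 (in Kelvin)
Tg1 = 351.15 K, Tg2 = 519.15 K
1/Tg = 0.67/351.15 + 0.33/519.15
Tg = 393.1 K


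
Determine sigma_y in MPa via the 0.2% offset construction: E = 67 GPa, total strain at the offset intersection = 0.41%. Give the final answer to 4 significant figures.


Offset strain = 0.002
Elastic strain at yield = total_strain - offset = 4.1e-03 - 0.002 = 2.1e-03
sigma_y = E * elastic_strain = 67000 * 2.1e-03
sigma_y = 140.7 MPa


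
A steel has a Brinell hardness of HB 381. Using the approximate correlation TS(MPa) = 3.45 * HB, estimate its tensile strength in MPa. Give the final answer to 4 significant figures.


TS (MPa) = 3.45 * HB
TS = 3.45 * 381
TS = 1314 MPa


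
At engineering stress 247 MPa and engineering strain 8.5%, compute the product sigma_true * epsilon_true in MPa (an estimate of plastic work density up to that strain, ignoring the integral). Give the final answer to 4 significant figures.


sigma_true = sigma_eng * (1 + epsilon_eng)
sigma_true = 247 * (1 + 0.085) = 267.995 MPa
epsilon_true = ln(1 + epsilon_eng)
epsilon_true = ln(1 + 0.085) = 0.08158
sigma_true * epsilon_true = 267.995 * 0.08158 = 21.86 MPa


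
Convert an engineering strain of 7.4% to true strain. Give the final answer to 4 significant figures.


epsilon_true = ln(1 + epsilon_eng)
epsilon_true = ln(1 + 0.074)
epsilon_true = 0.07139


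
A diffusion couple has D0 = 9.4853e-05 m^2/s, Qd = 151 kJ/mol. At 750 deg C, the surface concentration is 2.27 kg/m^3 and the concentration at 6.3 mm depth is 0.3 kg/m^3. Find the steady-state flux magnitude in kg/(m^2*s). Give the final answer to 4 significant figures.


Step 1: D = D0 * exp(-Qd/(R*T))
T = 750 + 273.15 = 1023.15 K
D = 9.4853e-05 * exp(-151e3 / (8.314 * 1023.15)) = 1.8527e-12 m^2/s
Step 2: J = D * (C1 - C2) / dx
J = 1.8527e-12 * (2.27 - 0.3) / 6.3e-03
J = 5.793e-10 kg/(m^2*s)


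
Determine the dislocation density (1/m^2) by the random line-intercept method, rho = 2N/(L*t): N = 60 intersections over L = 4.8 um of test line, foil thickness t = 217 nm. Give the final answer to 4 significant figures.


rho = 2N / (L * t)
L = 4.8 um = 4.8e-06 m, t = 217 nm = 2.17e-07 m
rho = 2 * 60 / (4.8e-06 * 2.17e-07)
rho = 1.152e+14 1/m^2


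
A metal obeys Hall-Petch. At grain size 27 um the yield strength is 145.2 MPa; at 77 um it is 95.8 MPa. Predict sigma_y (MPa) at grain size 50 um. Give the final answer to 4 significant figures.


sigma_y = sigma0 + k / sqrt(d)
1/sqrt(d1) = 1/sqrt(2.7e-05) = 192.45;  1/sqrt(d2) = 113.961
k = (sigma1 - sigma2) / (1/sqrt(d1) - 1/sqrt(d2)) = (145.2 - 95.8) / (192.45 - 113.961) = 0.629383 MPa*m^0.5
sigma0 = sigma1 - k/sqrt(d1) = 145.2 - 0.629383*192.45 = 24.0751 MPa
sigma_y(d3) = 24.0751 + 0.629383 / sqrt(5e-05) = 113.1 MPa


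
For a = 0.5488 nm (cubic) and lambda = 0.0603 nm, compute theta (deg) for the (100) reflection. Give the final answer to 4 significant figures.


d = a / sqrt(h^2+k^2+l^2)
d = 0.5488 / sqrt(1) = 0.5488 nm
lambda = 2*d*sin(theta)  =>  sin(theta) = lambda / (2*d)
sin(theta) = 0.0603 / (2 * 0.5488) = 0.054938
theta = 3.149 deg


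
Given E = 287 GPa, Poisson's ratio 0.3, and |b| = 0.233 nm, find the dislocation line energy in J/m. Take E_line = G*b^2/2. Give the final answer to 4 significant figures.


Step 1: G = E / (2*(1+nu))
G = 287 / (2*(1+0.3)) = 110.385 GPa = 1.10385e+11 Pa
Step 2: E_line = G*b^2/2
b = 0.233 nm = 2.33e-10 m
E_line = 0.5 * 1.10385e+11 * (2.33e-10)^2 = 2.996e-09 J/m


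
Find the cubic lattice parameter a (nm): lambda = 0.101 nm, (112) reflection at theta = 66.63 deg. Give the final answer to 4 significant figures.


d = lambda / (2*sin(theta))
d = 0.101 / (2*sin(66.63 deg))
d = 0.0550131 nm
a = d * sqrt(h^2+k^2+l^2) = 0.0550131 * sqrt(6)
a = 0.1348 nm


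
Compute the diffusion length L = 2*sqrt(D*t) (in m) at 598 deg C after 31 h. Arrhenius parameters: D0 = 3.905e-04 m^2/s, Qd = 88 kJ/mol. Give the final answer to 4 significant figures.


Step 1: D = D0 * exp(-Qd/(R*T))
T = 871.15 K
D = 3.905e-04 * exp(-88e3 / (8.314 * 871.15)) = 2.06491e-09 m^2/s
Step 2: L = 2*sqrt(D*t)
t = 31 h = 111600 s
L = 2*sqrt(2.06491e-09 * 111600) = 0.03036 m


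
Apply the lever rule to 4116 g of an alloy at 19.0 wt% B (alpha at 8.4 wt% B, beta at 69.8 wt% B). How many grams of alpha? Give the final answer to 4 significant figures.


f_alpha = (C_beta - C0) / (C_beta - C_alpha)
f_alpha = (69.8 - 19.0) / (69.8 - 8.4) = 0.827362
m_alpha = f_alpha * m_total = 0.827362 * 4116 = 3405 g


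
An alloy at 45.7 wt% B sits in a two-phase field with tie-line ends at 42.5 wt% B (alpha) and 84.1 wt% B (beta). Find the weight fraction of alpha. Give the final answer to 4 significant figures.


f_alpha = (C_beta - C0) / (C_beta - C_alpha)
f_alpha = (84.1 - 45.7) / (84.1 - 42.5)
f_alpha = 0.9231


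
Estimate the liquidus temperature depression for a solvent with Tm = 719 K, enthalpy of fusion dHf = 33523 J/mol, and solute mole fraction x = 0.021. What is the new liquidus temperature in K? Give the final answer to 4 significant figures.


dT = R*Tm^2*x / dHf
dT = 8.314 * 719^2 * 0.021 / 33523
dT = 2.69243 K
T_new = 719 - 2.69243 = 716.3 K


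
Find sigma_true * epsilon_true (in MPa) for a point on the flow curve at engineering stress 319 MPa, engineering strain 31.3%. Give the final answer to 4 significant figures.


sigma_true = sigma_eng * (1 + epsilon_eng)
sigma_true = 319 * (1 + 0.313) = 418.847 MPa
epsilon_true = ln(1 + epsilon_eng)
epsilon_true = ln(1 + 0.313) = 0.272315
sigma_true * epsilon_true = 418.847 * 0.272315 = 114.1 MPa


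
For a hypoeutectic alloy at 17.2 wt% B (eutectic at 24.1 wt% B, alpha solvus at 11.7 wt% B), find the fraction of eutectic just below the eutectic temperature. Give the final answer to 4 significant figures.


f_primary = (C_e - C0) / (C_e - C_alpha_max)
f_primary = (24.1 - 17.2) / (24.1 - 11.7)
f_primary = 0.556452
f_eutectic = 1 - 0.556452 = 0.4435


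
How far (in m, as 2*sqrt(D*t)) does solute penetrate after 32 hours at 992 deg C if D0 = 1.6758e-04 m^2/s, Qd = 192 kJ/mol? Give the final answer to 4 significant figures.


Step 1: D = D0 * exp(-Qd/(R*T))
T = 1265.15 K
D = 1.6758e-04 * exp(-192e3 / (8.314 * 1265.15)) = 1.98049e-12 m^2/s
Step 2: L = 2*sqrt(D*t)
t = 32 h = 115200 s
L = 2*sqrt(1.98049e-12 * 115200) = 9.553e-04 m


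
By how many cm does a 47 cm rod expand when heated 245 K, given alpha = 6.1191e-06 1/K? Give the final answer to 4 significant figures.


dL = L0 * alpha * dT
dL = 47 * 6.1191e-06 * 245
dL = 0.07046 cm


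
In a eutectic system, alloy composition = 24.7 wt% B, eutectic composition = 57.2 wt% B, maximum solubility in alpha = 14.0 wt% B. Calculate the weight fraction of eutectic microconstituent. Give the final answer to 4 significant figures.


f_primary = (C_e - C0) / (C_e - C_alpha_max)
f_primary = (57.2 - 24.7) / (57.2 - 14.0)
f_primary = 0.752315
f_eutectic = 1 - 0.752315 = 0.2477


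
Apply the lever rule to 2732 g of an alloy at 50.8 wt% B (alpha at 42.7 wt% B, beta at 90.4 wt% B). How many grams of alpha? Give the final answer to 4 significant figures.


f_alpha = (C_beta - C0) / (C_beta - C_alpha)
f_alpha = (90.4 - 50.8) / (90.4 - 42.7) = 0.830189
m_alpha = f_alpha * m_total = 0.830189 * 2732 = 2268 g


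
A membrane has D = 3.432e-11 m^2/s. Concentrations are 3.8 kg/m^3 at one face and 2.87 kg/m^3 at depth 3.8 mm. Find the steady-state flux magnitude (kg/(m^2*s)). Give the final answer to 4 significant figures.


J = -D * (dC/dx) = D * (C1 - C2) / dx
J = 3.432e-11 * (3.8 - 2.87) / 3.8e-03
J = 8.399e-09 kg/(m^2*s)


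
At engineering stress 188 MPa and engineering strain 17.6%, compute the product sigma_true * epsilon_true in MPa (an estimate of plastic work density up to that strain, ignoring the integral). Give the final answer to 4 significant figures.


sigma_true = sigma_eng * (1 + epsilon_eng)
sigma_true = 188 * (1 + 0.176) = 221.088 MPa
epsilon_true = ln(1 + epsilon_eng)
epsilon_true = ln(1 + 0.176) = 0.162119
sigma_true * epsilon_true = 221.088 * 0.162119 = 35.84 MPa


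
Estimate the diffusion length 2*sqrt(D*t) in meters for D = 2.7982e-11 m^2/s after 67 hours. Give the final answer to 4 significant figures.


t = 67 hr = 241200 s
Diffusion length = 2*sqrt(D*t)
= 2*sqrt(2.7982e-11 * 241200)
= 5.196e-03 m


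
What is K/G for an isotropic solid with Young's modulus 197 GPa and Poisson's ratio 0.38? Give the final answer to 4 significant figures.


G = E / (2*(1+nu))
G = 197 / (2*(1+0.38)) = 71.3768 GPa
K = E / (3*(1-2*nu))
K = 197 / (3*(1-2*0.38)) = 273.611 GPa
K/G = 273.611 / 71.3768 = 3.833


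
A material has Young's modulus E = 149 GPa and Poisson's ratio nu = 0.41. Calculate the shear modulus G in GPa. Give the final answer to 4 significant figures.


G = E / (2*(1+nu))
G = 149 / (2*(1+0.41))
G = 52.84 GPa


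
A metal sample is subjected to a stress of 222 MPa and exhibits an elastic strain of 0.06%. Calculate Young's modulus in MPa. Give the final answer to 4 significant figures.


E = sigma / epsilon
epsilon = 0.06% = 6e-04
E = 222 / 6e-04
E = 370000 MPa


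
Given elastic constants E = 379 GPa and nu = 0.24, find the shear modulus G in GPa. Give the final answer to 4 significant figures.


G = E / (2*(1+nu))
G = 379 / (2*(1+0.24))
G = 152.8 GPa


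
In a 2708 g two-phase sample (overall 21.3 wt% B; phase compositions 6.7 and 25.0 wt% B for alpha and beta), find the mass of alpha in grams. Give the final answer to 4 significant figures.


f_alpha = (C_beta - C0) / (C_beta - C_alpha)
f_alpha = (25.0 - 21.3) / (25.0 - 6.7) = 0.202186
m_alpha = f_alpha * m_total = 0.202186 * 2708 = 547.5 g


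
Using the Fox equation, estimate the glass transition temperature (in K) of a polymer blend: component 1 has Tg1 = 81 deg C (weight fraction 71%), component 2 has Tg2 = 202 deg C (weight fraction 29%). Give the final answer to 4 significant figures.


1/Tg = w1/Tg1 + w2/Tg2 (in Kelvin)
Tg1 = 354.15 K, Tg2 = 475.15 K
1/Tg = 0.71/354.15 + 0.29/475.15
Tg = 382.4 K


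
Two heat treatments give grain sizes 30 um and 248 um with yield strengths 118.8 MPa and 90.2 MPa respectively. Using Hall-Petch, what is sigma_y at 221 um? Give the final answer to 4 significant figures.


sigma_y = sigma0 + k / sqrt(d)
1/sqrt(d1) = 1/sqrt(3e-05) = 182.574;  1/sqrt(d2) = 63.5001
k = (sigma1 - sigma2) / (1/sqrt(d1) - 1/sqrt(d2)) = (118.8 - 90.2) / (182.574 - 63.5001) = 0.240187 MPa*m^0.5
sigma0 = sigma1 - k/sqrt(d1) = 118.8 - 0.240187*182.574 = 74.9481 MPa
sigma_y(d3) = 74.9481 + 0.240187 / sqrt(2.21e-04) = 91.1 MPa


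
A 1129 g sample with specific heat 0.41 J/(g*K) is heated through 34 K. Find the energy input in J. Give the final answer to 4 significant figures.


Q = m * cp * dT
Q = 1129 * 0.41 * 34
Q = 15740 J


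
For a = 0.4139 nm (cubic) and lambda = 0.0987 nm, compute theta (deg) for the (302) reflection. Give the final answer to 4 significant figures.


d = a / sqrt(h^2+k^2+l^2)
d = 0.4139 / sqrt(13) = 0.114795 nm
lambda = 2*d*sin(theta)  =>  sin(theta) = lambda / (2*d)
sin(theta) = 0.0987 / (2 * 0.114795) = 0.429896
theta = 25.46 deg


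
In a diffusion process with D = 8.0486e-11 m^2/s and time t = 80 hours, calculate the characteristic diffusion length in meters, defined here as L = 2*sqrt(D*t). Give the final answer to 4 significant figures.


t = 80 hr = 288000 s
Diffusion length = 2*sqrt(D*t)
= 2*sqrt(8.0486e-11 * 288000)
= 9.629e-03 m


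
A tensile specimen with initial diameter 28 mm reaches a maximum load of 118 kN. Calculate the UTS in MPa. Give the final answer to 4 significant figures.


A0 = pi*(d/2)^2 = pi*(28/2)^2 = 615.752 mm^2
UTS = F_max / A0 = 118*1000 / 615.752
UTS = 191.6 MPa


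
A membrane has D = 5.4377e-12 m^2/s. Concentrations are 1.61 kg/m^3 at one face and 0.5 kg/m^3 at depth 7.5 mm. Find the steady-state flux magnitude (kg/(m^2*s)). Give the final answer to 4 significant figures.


J = -D * (dC/dx) = D * (C1 - C2) / dx
J = 5.4377e-12 * (1.61 - 0.5) / 7.5e-03
J = 8.048e-10 kg/(m^2*s)


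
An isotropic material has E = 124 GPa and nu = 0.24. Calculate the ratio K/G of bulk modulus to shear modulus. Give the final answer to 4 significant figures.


G = E / (2*(1+nu))
G = 124 / (2*(1+0.24)) = 50 GPa
K = E / (3*(1-2*nu))
K = 124 / (3*(1-2*0.24)) = 79.4872 GPa
K/G = 79.4872 / 50 = 1.59


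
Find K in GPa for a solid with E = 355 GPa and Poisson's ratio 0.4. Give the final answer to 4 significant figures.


K = E / (3*(1-2*nu))
K = 355 / (3*(1-2*0.4))
K = 591.7 GPa


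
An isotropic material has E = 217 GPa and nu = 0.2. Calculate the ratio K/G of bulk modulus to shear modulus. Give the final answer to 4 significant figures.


G = E / (2*(1+nu))
G = 217 / (2*(1+0.2)) = 90.4167 GPa
K = E / (3*(1-2*nu))
K = 217 / (3*(1-2*0.2)) = 120.556 GPa
K/G = 120.556 / 90.4167 = 1.333


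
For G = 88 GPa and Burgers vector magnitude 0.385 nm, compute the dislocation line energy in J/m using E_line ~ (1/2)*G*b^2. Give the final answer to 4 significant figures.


E = G*b^2/2
b = 0.385 nm = 3.85e-10 m
G = 88 GPa = 8.8e+10 Pa
E = 0.5 * 8.8e+10 * (3.85e-10)^2
E = 6.522e-09 J/m


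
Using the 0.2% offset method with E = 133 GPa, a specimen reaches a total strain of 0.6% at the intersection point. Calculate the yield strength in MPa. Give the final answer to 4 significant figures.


Offset strain = 0.002
Elastic strain at yield = total_strain - offset = 6e-03 - 0.002 = 4e-03
sigma_y = E * elastic_strain = 133000 * 4e-03
sigma_y = 532 MPa


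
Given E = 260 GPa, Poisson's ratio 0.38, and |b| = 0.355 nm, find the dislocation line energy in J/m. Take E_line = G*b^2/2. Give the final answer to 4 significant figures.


Step 1: G = E / (2*(1+nu))
G = 260 / (2*(1+0.38)) = 94.2029 GPa = 9.42029e+10 Pa
Step 2: E_line = G*b^2/2
b = 0.355 nm = 3.55e-10 m
E_line = 0.5 * 9.42029e+10 * (3.55e-10)^2 = 5.936e-09 J/m


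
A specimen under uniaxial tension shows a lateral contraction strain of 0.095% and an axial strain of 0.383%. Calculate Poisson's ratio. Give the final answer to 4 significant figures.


nu = -epsilon_lat / epsilon_axial
Lateral strain is contraction (negative), so using magnitudes:
nu = 0.095 / 0.383
nu = 0.248


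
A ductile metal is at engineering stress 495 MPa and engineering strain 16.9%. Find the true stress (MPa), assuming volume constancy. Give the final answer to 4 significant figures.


sigma_true = sigma_eng * (1 + epsilon_eng)
sigma_true = 495 * (1 + 0.169)
sigma_true = 578.7 MPa


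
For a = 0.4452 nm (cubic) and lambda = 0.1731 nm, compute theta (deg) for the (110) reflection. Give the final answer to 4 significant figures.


d = a / sqrt(h^2+k^2+l^2)
d = 0.4452 / sqrt(2) = 0.314804 nm
lambda = 2*d*sin(theta)  =>  sin(theta) = lambda / (2*d)
sin(theta) = 0.1731 / (2 * 0.314804) = 0.274933
theta = 15.96 deg


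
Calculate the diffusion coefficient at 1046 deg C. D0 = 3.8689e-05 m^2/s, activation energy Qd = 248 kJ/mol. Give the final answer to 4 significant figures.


D = D0 * exp(-Qd / (R*T))
T = 1319.15 K
D = 3.8689e-05 * exp(-248e3 / (8.314 * 1319.15))
D = 5.85e-15 m^2/s


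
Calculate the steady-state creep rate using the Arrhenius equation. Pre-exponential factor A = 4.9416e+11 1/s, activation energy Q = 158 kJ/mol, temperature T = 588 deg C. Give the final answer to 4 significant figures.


rate = A * exp(-Q / (R*T))
T = 588 + 273.15 = 861.15 K
rate = 4.9416e+11 * exp(-158e3 / (8.314 * 861.15))
rate = 128.7 1/s


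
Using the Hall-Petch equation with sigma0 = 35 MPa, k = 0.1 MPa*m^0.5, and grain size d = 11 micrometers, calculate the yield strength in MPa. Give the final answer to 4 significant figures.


sigma_y = sigma0 + k / sqrt(d)
d = 11 um = 1.1e-05 m
sigma_y = 35 + 0.1 / sqrt(1.1e-05)
sigma_y = 65.15 MPa


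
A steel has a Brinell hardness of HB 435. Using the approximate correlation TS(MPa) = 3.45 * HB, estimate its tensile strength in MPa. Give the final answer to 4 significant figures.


TS (MPa) = 3.45 * HB
TS = 3.45 * 435
TS = 1501 MPa


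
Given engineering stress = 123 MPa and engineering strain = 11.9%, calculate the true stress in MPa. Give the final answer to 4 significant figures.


sigma_true = sigma_eng * (1 + epsilon_eng)
sigma_true = 123 * (1 + 0.119)
sigma_true = 137.6 MPa


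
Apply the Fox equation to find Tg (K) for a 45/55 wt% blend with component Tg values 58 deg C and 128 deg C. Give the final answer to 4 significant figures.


1/Tg = w1/Tg1 + w2/Tg2 (in Kelvin)
Tg1 = 331.15 K, Tg2 = 401.15 K
1/Tg = 0.45/331.15 + 0.55/401.15
Tg = 366.3 K


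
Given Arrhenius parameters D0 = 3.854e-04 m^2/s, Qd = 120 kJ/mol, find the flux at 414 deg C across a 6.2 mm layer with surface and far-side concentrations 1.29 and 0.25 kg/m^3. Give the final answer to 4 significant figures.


Step 1: D = D0 * exp(-Qd/(R*T))
T = 414 + 273.15 = 687.15 K
D = 3.854e-04 * exp(-120e3 / (8.314 * 687.15)) = 2.90817e-13 m^2/s
Step 2: J = D * (C1 - C2) / dx
J = 2.90817e-13 * (1.29 - 0.25) / 6.2e-03
J = 4.878e-11 kg/(m^2*s)


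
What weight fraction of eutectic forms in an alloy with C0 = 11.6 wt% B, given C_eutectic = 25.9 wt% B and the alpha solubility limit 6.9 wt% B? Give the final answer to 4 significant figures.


f_primary = (C_e - C0) / (C_e - C_alpha_max)
f_primary = (25.9 - 11.6) / (25.9 - 6.9)
f_primary = 0.752632
f_eutectic = 1 - 0.752632 = 0.2474


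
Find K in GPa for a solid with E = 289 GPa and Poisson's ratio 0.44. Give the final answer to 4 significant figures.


K = E / (3*(1-2*nu))
K = 289 / (3*(1-2*0.44))
K = 802.8 GPa


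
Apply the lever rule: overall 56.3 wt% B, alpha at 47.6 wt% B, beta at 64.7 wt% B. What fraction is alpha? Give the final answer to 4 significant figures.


f_alpha = (C_beta - C0) / (C_beta - C_alpha)
f_alpha = (64.7 - 56.3) / (64.7 - 47.6)
f_alpha = 0.4912


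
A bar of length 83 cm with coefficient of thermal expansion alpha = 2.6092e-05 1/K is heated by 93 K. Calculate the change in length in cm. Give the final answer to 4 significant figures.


dL = L0 * alpha * dT
dL = 83 * 2.6092e-05 * 93
dL = 0.2014 cm


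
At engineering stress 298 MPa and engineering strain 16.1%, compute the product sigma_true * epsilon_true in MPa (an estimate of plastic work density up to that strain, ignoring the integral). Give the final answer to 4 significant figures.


sigma_true = sigma_eng * (1 + epsilon_eng)
sigma_true = 298 * (1 + 0.161) = 345.978 MPa
epsilon_true = ln(1 + epsilon_eng)
epsilon_true = ln(1 + 0.161) = 0.149282
sigma_true * epsilon_true = 345.978 * 0.149282 = 51.65 MPa


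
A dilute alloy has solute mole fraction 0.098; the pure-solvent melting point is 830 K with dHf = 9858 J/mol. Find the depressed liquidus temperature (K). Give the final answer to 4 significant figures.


dT = R*Tm^2*x / dHf
dT = 8.314 * 830^2 * 0.098 / 9858
dT = 56.9382 K
T_new = 830 - 56.9382 = 773.1 K


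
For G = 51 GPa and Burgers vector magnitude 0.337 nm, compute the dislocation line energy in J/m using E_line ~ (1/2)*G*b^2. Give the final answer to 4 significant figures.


E = G*b^2/2
b = 0.337 nm = 3.37e-10 m
G = 51 GPa = 5.1e+10 Pa
E = 0.5 * 5.1e+10 * (3.37e-10)^2
E = 2.896e-09 J/m


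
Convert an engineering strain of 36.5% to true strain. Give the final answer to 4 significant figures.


epsilon_true = ln(1 + epsilon_eng)
epsilon_true = ln(1 + 0.365)
epsilon_true = 0.3112


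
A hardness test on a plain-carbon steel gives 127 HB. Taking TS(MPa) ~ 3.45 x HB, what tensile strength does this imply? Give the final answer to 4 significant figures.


TS (MPa) = 3.45 * HB
TS = 3.45 * 127
TS = 438.2 MPa


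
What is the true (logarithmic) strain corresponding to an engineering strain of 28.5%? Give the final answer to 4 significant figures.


epsilon_true = ln(1 + epsilon_eng)
epsilon_true = ln(1 + 0.285)
epsilon_true = 0.2508


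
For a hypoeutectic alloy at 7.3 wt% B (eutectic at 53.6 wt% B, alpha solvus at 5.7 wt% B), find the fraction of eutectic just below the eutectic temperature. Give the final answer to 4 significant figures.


f_primary = (C_e - C0) / (C_e - C_alpha_max)
f_primary = (53.6 - 7.3) / (53.6 - 5.7)
f_primary = 0.966597
f_eutectic = 1 - 0.966597 = 0.0334


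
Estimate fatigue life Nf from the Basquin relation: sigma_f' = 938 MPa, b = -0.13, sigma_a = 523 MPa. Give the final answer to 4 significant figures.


sigma_a = sigma_f' * (2*Nf)^b
2*Nf = (sigma_a / sigma_f')^(1/b)
2*Nf = (523 / 938)^(1/-0.13)
2*Nf = 89.4432
Nf = 44.72 cycles


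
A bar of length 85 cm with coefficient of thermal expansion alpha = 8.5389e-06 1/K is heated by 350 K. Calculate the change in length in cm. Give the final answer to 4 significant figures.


dL = L0 * alpha * dT
dL = 85 * 8.5389e-06 * 350
dL = 0.254 cm


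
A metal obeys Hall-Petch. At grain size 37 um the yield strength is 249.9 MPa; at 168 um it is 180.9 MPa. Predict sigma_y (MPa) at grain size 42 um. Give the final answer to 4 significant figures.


sigma_y = sigma0 + k / sqrt(d)
1/sqrt(d1) = 1/sqrt(3.7e-05) = 164.399;  1/sqrt(d2) = 77.1517
k = (sigma1 - sigma2) / (1/sqrt(d1) - 1/sqrt(d2)) = (249.9 - 180.9) / (164.399 - 77.1517) = 0.790855 MPa*m^0.5
sigma0 = sigma1 - k/sqrt(d1) = 249.9 - 0.790855*164.399 = 119.884 MPa
sigma_y(d3) = 119.884 + 0.790855 / sqrt(4.2e-05) = 241.9 MPa


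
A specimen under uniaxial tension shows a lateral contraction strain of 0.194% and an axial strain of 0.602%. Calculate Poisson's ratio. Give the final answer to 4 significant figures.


nu = -epsilon_lat / epsilon_axial
Lateral strain is contraction (negative), so using magnitudes:
nu = 0.194 / 0.602
nu = 0.3223


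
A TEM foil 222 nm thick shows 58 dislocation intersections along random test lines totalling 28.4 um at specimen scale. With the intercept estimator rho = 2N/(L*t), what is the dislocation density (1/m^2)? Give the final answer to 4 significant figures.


rho = 2N / (L * t)
L = 28.4 um = 2.84e-05 m, t = 222 nm = 2.22e-07 m
rho = 2 * 58 / (2.84e-05 * 2.22e-07)
rho = 1.84e+13 1/m^2


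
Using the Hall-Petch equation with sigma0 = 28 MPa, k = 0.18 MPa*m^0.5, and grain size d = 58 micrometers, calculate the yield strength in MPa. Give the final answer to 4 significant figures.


sigma_y = sigma0 + k / sqrt(d)
d = 58 um = 5.8e-05 m
sigma_y = 28 + 0.18 / sqrt(5.8e-05)
sigma_y = 51.64 MPa


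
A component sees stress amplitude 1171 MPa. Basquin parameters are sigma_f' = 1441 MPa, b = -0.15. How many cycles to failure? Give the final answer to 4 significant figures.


sigma_a = sigma_f' * (2*Nf)^b
2*Nf = (sigma_a / sigma_f')^(1/b)
2*Nf = (1171 / 1441)^(1/-0.15)
2*Nf = 3.98762
Nf = 1.994 cycles


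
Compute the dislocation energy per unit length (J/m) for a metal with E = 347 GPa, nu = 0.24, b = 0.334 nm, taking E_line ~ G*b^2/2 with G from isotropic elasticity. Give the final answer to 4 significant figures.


Step 1: G = E / (2*(1+nu))
G = 347 / (2*(1+0.24)) = 139.919 GPa = 1.39919e+11 Pa
Step 2: E_line = G*b^2/2
b = 0.334 nm = 3.34e-10 m
E_line = 0.5 * 1.39919e+11 * (3.34e-10)^2 = 7.804e-09 J/m


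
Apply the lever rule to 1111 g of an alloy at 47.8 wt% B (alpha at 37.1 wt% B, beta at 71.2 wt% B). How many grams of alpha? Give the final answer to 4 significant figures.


f_alpha = (C_beta - C0) / (C_beta - C_alpha)
f_alpha = (71.2 - 47.8) / (71.2 - 37.1) = 0.686217
m_alpha = f_alpha * m_total = 0.686217 * 1111 = 762.4 g


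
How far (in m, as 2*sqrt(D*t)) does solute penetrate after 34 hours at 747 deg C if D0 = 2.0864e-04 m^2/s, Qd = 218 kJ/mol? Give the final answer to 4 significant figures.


Step 1: D = D0 * exp(-Qd/(R*T))
T = 1020.15 K
D = 2.0864e-04 * exp(-218e3 / (8.314 * 1020.15)) = 1.4347e-15 m^2/s
Step 2: L = 2*sqrt(D*t)
t = 34 h = 122400 s
L = 2*sqrt(1.4347e-15 * 122400) = 2.65e-05 m


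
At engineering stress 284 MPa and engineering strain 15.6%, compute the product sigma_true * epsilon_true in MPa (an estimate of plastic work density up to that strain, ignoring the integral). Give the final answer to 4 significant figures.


sigma_true = sigma_eng * (1 + epsilon_eng)
sigma_true = 284 * (1 + 0.156) = 328.304 MPa
epsilon_true = ln(1 + epsilon_eng)
epsilon_true = ln(1 + 0.156) = 0.144966
sigma_true * epsilon_true = 328.304 * 0.144966 = 47.59 MPa


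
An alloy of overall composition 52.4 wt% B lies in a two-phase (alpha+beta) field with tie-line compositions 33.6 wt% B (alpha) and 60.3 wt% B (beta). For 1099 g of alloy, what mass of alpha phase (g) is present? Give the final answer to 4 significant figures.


f_alpha = (C_beta - C0) / (C_beta - C_alpha)
f_alpha = (60.3 - 52.4) / (60.3 - 33.6) = 0.29588
m_alpha = f_alpha * m_total = 0.29588 * 1099 = 325.2 g


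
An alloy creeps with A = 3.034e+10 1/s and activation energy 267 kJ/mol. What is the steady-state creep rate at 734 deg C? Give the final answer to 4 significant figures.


rate = A * exp(-Q / (R*T))
T = 734 + 273.15 = 1007.15 K
rate = 3.034e+10 * exp(-267e3 / (8.314 * 1007.15))
rate = 4.304e-04 1/s


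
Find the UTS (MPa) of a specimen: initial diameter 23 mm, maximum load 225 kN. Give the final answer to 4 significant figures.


A0 = pi*(d/2)^2 = pi*(23/2)^2 = 415.476 mm^2
UTS = F_max / A0 = 225*1000 / 415.476
UTS = 541.5 MPa


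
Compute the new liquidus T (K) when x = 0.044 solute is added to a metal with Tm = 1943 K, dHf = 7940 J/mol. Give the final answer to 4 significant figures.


dT = R*Tm^2*x / dHf
dT = 8.314 * 1943^2 * 0.044 / 7940
dT = 173.935 K
T_new = 1943 - 173.935 = 1769 K


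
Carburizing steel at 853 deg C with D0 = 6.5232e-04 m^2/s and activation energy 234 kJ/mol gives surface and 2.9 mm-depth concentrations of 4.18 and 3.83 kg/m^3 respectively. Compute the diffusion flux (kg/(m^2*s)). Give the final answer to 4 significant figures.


Step 1: D = D0 * exp(-Qd/(R*T))
T = 853 + 273.15 = 1126.15 K
D = 6.5232e-04 * exp(-234e3 / (8.314 * 1126.15)) = 9.12764e-15 m^2/s
Step 2: J = D * (C1 - C2) / dx
J = 9.12764e-15 * (4.18 - 3.83) / 2.9e-03
J = 1.102e-12 kg/(m^2*s)


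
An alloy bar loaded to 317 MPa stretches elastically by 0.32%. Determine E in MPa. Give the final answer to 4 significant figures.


E = sigma / epsilon
epsilon = 0.32% = 3.2e-03
E = 317 / 3.2e-03
E = 99060 MPa


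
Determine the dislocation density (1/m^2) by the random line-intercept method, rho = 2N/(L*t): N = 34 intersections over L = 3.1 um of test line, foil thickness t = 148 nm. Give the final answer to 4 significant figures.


rho = 2N / (L * t)
L = 3.1 um = 3.1e-06 m, t = 148 nm = 1.48e-07 m
rho = 2 * 34 / (3.1e-06 * 1.48e-07)
rho = 1.482e+14 1/m^2


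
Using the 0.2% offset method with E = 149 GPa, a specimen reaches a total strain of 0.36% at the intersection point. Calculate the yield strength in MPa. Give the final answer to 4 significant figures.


Offset strain = 0.002
Elastic strain at yield = total_strain - offset = 3.6e-03 - 0.002 = 1.6e-03
sigma_y = E * elastic_strain = 149000 * 1.6e-03
sigma_y = 238.4 MPa


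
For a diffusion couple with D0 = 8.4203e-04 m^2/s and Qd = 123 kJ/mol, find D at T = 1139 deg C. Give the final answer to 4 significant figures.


D = D0 * exp(-Qd / (R*T))
T = 1412.15 K
D = 8.4203e-04 * exp(-123e3 / (8.314 * 1412.15))
D = 2.374e-08 m^2/s


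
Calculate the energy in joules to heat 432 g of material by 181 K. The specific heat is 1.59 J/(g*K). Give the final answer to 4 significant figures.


Q = m * cp * dT
Q = 432 * 1.59 * 181
Q = 124300 J


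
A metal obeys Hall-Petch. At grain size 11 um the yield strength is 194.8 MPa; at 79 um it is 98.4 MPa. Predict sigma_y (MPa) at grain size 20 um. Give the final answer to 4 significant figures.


sigma_y = sigma0 + k / sqrt(d)
1/sqrt(d1) = 1/sqrt(1.1e-05) = 301.511;  1/sqrt(d2) = 112.509
k = (sigma1 - sigma2) / (1/sqrt(d1) - 1/sqrt(d2)) = (194.8 - 98.4) / (301.511 - 112.509) = 0.510046 MPa*m^0.5
sigma0 = sigma1 - k/sqrt(d1) = 194.8 - 0.510046*301.511 = 41.0153 MPa
sigma_y(d3) = 41.0153 + 0.510046 / sqrt(2e-05) = 155.1 MPa


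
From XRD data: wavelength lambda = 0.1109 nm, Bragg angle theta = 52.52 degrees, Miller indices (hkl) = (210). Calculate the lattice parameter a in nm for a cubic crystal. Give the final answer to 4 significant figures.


d = lambda / (2*sin(theta))
d = 0.1109 / (2*sin(52.52 deg))
d = 0.0698745 nm
a = d * sqrt(h^2+k^2+l^2) = 0.0698745 * sqrt(5)
a = 0.1562 nm


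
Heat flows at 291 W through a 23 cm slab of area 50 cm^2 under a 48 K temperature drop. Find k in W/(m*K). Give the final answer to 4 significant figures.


k = Q*L / (A*dT)
L = 0.23 m, A = 5e-03 m^2
k = 291 * 0.23 / (5e-03 * 48)
k = 278.9 W/(m*K)


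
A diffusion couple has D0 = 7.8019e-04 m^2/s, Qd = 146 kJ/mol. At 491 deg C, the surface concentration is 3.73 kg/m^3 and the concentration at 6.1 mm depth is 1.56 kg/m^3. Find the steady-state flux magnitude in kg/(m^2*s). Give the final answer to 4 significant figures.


Step 1: D = D0 * exp(-Qd/(R*T))
T = 491 + 273.15 = 764.15 K
D = 7.8019e-04 * exp(-146e3 / (8.314 * 764.15)) = 8.16182e-14 m^2/s
Step 2: J = D * (C1 - C2) / dx
J = 8.16182e-14 * (3.73 - 1.56) / 6.1e-03
J = 2.903e-11 kg/(m^2*s)


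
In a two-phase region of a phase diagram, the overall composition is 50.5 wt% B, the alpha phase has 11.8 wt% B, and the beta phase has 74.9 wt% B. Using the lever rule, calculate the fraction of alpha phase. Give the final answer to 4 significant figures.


f_alpha = (C_beta - C0) / (C_beta - C_alpha)
f_alpha = (74.9 - 50.5) / (74.9 - 11.8)
f_alpha = 0.3867


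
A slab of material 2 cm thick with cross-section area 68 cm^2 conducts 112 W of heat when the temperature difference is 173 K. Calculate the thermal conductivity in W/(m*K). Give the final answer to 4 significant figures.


k = Q*L / (A*dT)
L = 0.02 m, A = 6.8e-03 m^2
k = 112 * 0.02 / (6.8e-03 * 173)
k = 1.904 W/(m*K)


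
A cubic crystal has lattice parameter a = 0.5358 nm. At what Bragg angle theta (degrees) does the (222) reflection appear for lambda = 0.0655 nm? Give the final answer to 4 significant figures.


d = a / sqrt(h^2+k^2+l^2)
d = 0.5358 / sqrt(12) = 0.154672 nm
lambda = 2*d*sin(theta)  =>  sin(theta) = lambda / (2*d)
sin(theta) = 0.0655 / (2 * 0.154672) = 0.211738
theta = 12.22 deg


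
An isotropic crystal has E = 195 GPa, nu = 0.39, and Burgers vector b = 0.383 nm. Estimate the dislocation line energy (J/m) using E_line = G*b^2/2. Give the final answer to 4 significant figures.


Step 1: G = E / (2*(1+nu))
G = 195 / (2*(1+0.39)) = 70.1439 GPa = 7.01439e+10 Pa
Step 2: E_line = G*b^2/2
b = 0.383 nm = 3.83e-10 m
E_line = 0.5 * 7.01439e+10 * (3.83e-10)^2 = 5.145e-09 J/m


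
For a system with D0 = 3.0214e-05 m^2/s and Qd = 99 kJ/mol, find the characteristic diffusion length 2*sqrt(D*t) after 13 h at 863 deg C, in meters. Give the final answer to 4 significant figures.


Step 1: D = D0 * exp(-Qd/(R*T))
T = 1136.15 K
D = 3.0214e-05 * exp(-99e3 / (8.314 * 1136.15)) = 8.48216e-10 m^2/s
Step 2: L = 2*sqrt(D*t)
t = 13 h = 46800 s
L = 2*sqrt(8.48216e-10 * 46800) = 0.0126 m


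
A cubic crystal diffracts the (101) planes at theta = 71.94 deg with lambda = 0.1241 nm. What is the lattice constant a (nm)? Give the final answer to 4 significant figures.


d = lambda / (2*sin(theta))
d = 0.1241 / (2*sin(71.94 deg))
d = 0.0652655 nm
a = d * sqrt(h^2+k^2+l^2) = 0.0652655 * sqrt(2)
a = 0.0923 nm


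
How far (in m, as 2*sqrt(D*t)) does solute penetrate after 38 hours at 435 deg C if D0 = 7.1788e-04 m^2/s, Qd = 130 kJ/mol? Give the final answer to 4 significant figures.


Step 1: D = D0 * exp(-Qd/(R*T))
T = 708.15 K
D = 7.1788e-04 * exp(-130e3 / (8.314 * 708.15)) = 1.8477e-13 m^2/s
Step 2: L = 2*sqrt(D*t)
t = 38 h = 136800 s
L = 2*sqrt(1.8477e-13 * 136800) = 3.18e-04 m


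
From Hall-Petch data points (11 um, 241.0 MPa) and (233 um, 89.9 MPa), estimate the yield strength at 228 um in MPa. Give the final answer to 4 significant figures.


sigma_y = sigma0 + k / sqrt(d)
1/sqrt(d1) = 1/sqrt(1.1e-05) = 301.511;  1/sqrt(d2) = 65.5122
k = (sigma1 - sigma2) / (1/sqrt(d1) - 1/sqrt(d2)) = (241.0 - 89.9) / (301.511 - 65.5122) = 0.640256 MPa*m^0.5
sigma0 = sigma1 - k/sqrt(d1) = 241.0 - 0.640256*301.511 = 47.9554 MPa
sigma_y(d3) = 47.9554 + 0.640256 / sqrt(2.28e-04) = 90.36 MPa


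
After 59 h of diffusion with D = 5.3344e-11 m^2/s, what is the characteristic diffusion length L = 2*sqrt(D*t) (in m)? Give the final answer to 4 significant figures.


t = 59 hr = 212400 s
Diffusion length = 2*sqrt(D*t)
= 2*sqrt(5.3344e-11 * 212400)
= 6.732e-03 m


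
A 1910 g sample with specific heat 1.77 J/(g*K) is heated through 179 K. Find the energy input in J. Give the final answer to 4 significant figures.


Q = m * cp * dT
Q = 1910 * 1.77 * 179
Q = 605100 J


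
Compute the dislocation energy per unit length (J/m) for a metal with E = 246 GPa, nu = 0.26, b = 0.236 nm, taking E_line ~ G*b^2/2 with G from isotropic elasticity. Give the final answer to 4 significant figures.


Step 1: G = E / (2*(1+nu))
G = 246 / (2*(1+0.26)) = 97.619 GPa = 9.7619e+10 Pa
Step 2: E_line = G*b^2/2
b = 0.236 nm = 2.36e-10 m
E_line = 0.5 * 9.7619e+10 * (2.36e-10)^2 = 2.718e-09 J/m


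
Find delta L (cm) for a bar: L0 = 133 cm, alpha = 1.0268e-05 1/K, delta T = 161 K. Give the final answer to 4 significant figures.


dL = L0 * alpha * dT
dL = 133 * 1.0268e-05 * 161
dL = 0.2199 cm


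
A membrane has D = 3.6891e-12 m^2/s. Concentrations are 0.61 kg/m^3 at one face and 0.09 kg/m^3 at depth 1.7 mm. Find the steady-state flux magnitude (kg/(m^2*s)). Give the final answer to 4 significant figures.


J = -D * (dC/dx) = D * (C1 - C2) / dx
J = 3.6891e-12 * (0.61 - 0.09) / 1.7e-03
J = 1.128e-09 kg/(m^2*s)


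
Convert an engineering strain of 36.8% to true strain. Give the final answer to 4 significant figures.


epsilon_true = ln(1 + epsilon_eng)
epsilon_true = ln(1 + 0.368)
epsilon_true = 0.3133


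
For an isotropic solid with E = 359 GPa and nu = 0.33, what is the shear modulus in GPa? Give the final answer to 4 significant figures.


G = E / (2*(1+nu))
G = 359 / (2*(1+0.33))
G = 135 GPa


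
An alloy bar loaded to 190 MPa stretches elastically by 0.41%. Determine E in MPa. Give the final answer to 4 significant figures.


E = sigma / epsilon
epsilon = 0.41% = 4.1e-03
E = 190 / 4.1e-03
E = 46340 MPa


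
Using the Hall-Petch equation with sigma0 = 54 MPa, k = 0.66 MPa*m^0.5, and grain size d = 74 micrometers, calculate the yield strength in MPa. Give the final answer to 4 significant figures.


sigma_y = sigma0 + k / sqrt(d)
d = 74 um = 7.4e-05 m
sigma_y = 54 + 0.66 / sqrt(7.4e-05)
sigma_y = 130.7 MPa


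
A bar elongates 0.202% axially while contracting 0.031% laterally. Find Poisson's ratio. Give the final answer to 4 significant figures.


nu = -epsilon_lat / epsilon_axial
Lateral strain is contraction (negative), so using magnitudes:
nu = 0.031 / 0.202
nu = 0.1535


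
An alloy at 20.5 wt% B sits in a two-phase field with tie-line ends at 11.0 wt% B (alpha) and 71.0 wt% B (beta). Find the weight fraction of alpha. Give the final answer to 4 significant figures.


f_alpha = (C_beta - C0) / (C_beta - C_alpha)
f_alpha = (71.0 - 20.5) / (71.0 - 11.0)
f_alpha = 0.8417


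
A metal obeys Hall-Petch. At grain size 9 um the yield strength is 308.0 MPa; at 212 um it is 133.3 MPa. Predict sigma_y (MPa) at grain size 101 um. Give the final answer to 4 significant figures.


sigma_y = sigma0 + k / sqrt(d)
1/sqrt(d1) = 1/sqrt(9e-06) = 333.333;  1/sqrt(d2) = 68.6803
k = (sigma1 - sigma2) / (1/sqrt(d1) - 1/sqrt(d2)) = (308.0 - 133.3) / (333.333 - 68.6803) = 0.66011 MPa*m^0.5
sigma0 = sigma1 - k/sqrt(d1) = 308.0 - 0.66011*333.333 = 87.9635 MPa
sigma_y(d3) = 87.9635 + 0.66011 / sqrt(1.01e-04) = 153.6 MPa


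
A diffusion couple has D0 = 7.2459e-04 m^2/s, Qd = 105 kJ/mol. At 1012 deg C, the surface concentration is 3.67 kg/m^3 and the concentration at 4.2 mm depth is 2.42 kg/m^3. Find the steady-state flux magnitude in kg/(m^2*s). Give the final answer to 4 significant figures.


Step 1: D = D0 * exp(-Qd/(R*T))
T = 1012 + 273.15 = 1285.15 K
D = 7.2459e-04 * exp(-105e3 / (8.314 * 1285.15)) = 3.91054e-08 m^2/s
Step 2: J = D * (C1 - C2) / dx
J = 3.91054e-08 * (3.67 - 2.42) / 4.2e-03
J = 1.164e-05 kg/(m^2*s)


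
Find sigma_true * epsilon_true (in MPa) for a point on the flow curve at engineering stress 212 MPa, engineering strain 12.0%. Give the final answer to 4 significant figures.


sigma_true = sigma_eng * (1 + epsilon_eng)
sigma_true = 212 * (1 + 0.12) = 237.44 MPa
epsilon_true = ln(1 + epsilon_eng)
epsilon_true = ln(1 + 0.12) = 0.113329
sigma_true * epsilon_true = 237.44 * 0.113329 = 26.91 MPa


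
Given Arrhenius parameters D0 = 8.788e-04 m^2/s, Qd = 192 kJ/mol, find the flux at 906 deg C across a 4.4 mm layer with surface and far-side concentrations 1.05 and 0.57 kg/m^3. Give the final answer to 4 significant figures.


Step 1: D = D0 * exp(-Qd/(R*T))
T = 906 + 273.15 = 1179.15 K
D = 8.788e-04 * exp(-192e3 / (8.314 * 1179.15)) = 2.74322e-12 m^2/s
Step 2: J = D * (C1 - C2) / dx
J = 2.74322e-12 * (1.05 - 0.57) / 4.4e-03
J = 2.993e-10 kg/(m^2*s)


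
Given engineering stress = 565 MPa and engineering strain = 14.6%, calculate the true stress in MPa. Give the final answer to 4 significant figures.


sigma_true = sigma_eng * (1 + epsilon_eng)
sigma_true = 565 * (1 + 0.146)
sigma_true = 647.5 MPa


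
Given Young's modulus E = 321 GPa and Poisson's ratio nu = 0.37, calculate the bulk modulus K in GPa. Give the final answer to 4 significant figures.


K = E / (3*(1-2*nu))
K = 321 / (3*(1-2*0.37))
K = 411.5 GPa


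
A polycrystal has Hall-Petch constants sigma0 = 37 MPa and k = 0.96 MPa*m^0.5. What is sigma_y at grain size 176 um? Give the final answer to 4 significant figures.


sigma_y = sigma0 + k / sqrt(d)
d = 176 um = 1.76e-04 m
sigma_y = 37 + 0.96 / sqrt(1.76e-04)
sigma_y = 109.4 MPa


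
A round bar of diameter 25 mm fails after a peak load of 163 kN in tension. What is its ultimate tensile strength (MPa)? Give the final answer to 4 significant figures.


A0 = pi*(d/2)^2 = pi*(25/2)^2 = 490.874 mm^2
UTS = F_max / A0 = 163*1000 / 490.874
UTS = 332.1 MPa


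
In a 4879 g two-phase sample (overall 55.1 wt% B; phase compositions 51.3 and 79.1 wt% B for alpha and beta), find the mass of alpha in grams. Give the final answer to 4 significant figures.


f_alpha = (C_beta - C0) / (C_beta - C_alpha)
f_alpha = (79.1 - 55.1) / (79.1 - 51.3) = 0.863309
m_alpha = f_alpha * m_total = 0.863309 * 4879 = 4212 g


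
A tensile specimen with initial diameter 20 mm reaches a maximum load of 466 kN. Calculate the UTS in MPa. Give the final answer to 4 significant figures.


A0 = pi*(d/2)^2 = pi*(20/2)^2 = 314.159 mm^2
UTS = F_max / A0 = 466*1000 / 314.159
UTS = 1483 MPa


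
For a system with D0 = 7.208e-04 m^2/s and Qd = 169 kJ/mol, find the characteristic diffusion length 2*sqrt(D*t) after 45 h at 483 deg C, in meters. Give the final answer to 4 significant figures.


Step 1: D = D0 * exp(-Qd/(R*T))
T = 756.15 K
D = 7.208e-04 * exp(-169e3 / (8.314 * 756.15)) = 1.52377e-15 m^2/s
Step 2: L = 2*sqrt(D*t)
t = 45 h = 162000 s
L = 2*sqrt(1.52377e-15 * 162000) = 3.142e-05 m
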